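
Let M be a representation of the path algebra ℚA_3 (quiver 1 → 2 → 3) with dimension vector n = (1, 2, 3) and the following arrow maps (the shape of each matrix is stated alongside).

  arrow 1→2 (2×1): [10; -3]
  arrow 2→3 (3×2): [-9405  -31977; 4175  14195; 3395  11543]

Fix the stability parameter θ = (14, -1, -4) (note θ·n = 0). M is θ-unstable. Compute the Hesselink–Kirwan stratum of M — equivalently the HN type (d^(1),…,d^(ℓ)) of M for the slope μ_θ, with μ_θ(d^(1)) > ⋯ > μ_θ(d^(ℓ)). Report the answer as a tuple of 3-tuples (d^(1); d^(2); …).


Via rank(M_{q-1}∘⋯∘M_p): M ≅ I[1,3], I[2,2], I[3,3]^2.
μ_θ-semistable layers: μ^(1)=3; μ^(2)=-1; μ^(3)=-4

((1, 1, 1); (0, 1, 0); (0, 0, 2))


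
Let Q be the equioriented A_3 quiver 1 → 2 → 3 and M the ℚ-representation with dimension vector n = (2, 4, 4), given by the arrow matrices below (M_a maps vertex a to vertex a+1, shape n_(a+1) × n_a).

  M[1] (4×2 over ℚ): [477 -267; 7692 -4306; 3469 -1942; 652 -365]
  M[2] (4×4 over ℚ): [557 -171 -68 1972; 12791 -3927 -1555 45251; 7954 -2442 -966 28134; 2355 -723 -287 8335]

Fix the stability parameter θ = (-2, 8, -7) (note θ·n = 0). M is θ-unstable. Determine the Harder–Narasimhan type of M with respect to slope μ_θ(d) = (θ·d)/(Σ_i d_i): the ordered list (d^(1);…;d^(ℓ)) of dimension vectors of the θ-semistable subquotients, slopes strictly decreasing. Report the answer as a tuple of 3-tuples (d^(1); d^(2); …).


Barcode: M ≅ I[1,2], I[1,3], I[2,2], I[2,3], I[3,3]^2. HN layers by μ_θ (4 steps, strictly decreasing):
  μ^(1)=8; μ^(2)=1/2; μ^(3)=-2; μ^(4)=-7

((0, 2, 0); (0, 2, 2); (2, 0, 0); (0, 0, 2))


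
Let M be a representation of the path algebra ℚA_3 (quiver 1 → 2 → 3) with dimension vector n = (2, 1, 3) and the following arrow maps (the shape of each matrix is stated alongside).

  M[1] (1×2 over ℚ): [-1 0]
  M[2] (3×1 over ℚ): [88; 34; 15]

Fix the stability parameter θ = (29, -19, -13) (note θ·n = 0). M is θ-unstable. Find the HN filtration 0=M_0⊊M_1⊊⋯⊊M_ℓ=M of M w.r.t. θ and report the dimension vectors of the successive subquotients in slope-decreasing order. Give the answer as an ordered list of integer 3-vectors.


Interval decomposition of M: I[1,1], I[1,3], I[3,3]^2.
HN type (ℓ=3): μ^(1)=29; μ^(2)=-1; μ^(3)=-13

((1, 0, 0); (1, 1, 1); (0, 0, 2))


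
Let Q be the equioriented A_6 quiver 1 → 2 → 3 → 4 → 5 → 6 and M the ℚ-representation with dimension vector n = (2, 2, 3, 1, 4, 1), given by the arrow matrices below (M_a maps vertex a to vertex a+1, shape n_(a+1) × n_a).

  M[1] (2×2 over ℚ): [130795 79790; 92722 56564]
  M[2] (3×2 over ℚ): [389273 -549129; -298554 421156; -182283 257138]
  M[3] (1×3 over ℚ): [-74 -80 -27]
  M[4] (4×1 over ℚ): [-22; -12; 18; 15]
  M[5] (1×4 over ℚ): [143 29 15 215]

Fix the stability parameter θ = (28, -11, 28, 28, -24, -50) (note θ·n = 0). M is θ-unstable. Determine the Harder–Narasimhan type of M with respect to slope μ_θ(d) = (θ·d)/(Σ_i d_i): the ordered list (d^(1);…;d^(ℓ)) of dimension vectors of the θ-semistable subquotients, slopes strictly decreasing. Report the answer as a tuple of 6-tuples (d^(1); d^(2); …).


Via rank(M_{q-1}∘⋯∘M_p): M ≅ I[1,1], I[1,6], I[2,3], I[3,3], I[5,5]^3.
μ_θ-semistable layers: μ^(1)=28; μ^(2)=-1/6; μ^(3)=-11; μ^(4)=-24

((1, 0, 2, 0, 0, 0); (1, 1, 1, 1, 1, 1); (0, 1, 0, 0, 0, 0); (0, 0, 0, 0, 3, 0))


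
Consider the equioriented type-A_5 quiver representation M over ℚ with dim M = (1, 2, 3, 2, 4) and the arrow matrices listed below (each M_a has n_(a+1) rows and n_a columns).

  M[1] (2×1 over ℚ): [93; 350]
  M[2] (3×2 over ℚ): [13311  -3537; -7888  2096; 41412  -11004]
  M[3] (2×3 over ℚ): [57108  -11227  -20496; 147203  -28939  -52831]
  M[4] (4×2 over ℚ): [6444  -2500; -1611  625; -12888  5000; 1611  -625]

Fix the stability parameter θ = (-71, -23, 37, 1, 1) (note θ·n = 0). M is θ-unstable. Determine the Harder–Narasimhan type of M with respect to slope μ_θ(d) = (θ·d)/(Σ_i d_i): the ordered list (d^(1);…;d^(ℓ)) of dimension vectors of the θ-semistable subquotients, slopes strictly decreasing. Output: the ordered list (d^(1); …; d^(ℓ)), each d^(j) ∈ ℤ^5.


Barcode: M ≅ I[1,5], I[2,2], I[3,3], I[3,4], I[5,5]^3. HN layers by μ_θ (6 steps, strictly decreasing):
  μ^(1)=37; μ^(2)=19; μ^(3)=13; μ^(4)=1; μ^(5)=-23; μ^(6)=-71

((0, 0, 1, 0, 0); (0, 0, 1, 1, 0); (0, 0, 1, 1, 1); (0, 0, 0, 0, 3); (0, 2, 0, 0, 0); (1, 0, 0, 0, 0))


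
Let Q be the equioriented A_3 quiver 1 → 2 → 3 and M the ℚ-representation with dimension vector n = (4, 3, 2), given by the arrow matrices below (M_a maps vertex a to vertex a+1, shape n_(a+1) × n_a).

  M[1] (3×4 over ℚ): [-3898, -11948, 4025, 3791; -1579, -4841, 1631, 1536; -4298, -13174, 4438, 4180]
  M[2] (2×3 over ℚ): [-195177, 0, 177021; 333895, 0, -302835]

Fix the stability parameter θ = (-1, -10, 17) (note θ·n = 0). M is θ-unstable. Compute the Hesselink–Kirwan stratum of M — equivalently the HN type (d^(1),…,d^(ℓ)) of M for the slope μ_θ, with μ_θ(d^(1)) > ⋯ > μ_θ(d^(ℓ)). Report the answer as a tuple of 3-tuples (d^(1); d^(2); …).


Barcode: M ≅ I[1,1]^2, I[1,2], I[1,3], I[2,2], I[3,3]. HN layers by μ_θ (4 steps, strictly decreasing):
  μ^(1)=17; μ^(2)=-1; μ^(3)=-11/2; μ^(4)=-10

((0, 0, 2); (2, 0, 0); (2, 2, 0); (0, 1, 0))


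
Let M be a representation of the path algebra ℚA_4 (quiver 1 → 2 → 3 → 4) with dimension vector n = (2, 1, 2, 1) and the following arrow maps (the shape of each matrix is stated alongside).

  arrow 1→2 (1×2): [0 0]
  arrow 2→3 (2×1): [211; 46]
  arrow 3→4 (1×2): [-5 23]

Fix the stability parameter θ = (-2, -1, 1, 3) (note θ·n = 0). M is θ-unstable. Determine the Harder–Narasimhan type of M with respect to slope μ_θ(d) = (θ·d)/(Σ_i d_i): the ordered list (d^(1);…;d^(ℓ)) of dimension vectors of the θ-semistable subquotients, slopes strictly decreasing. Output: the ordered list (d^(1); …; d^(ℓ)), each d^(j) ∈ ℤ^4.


Barcode: M ≅ I[1,1]^2, I[2,4], I[3,3]. HN layers by μ_θ (4 steps, strictly decreasing):
  μ^(1)=3; μ^(2)=1; μ^(3)=-1; μ^(4)=-2

((0, 0, 0, 1); (0, 0, 2, 0); (0, 1, 0, 0); (2, 0, 0, 0))


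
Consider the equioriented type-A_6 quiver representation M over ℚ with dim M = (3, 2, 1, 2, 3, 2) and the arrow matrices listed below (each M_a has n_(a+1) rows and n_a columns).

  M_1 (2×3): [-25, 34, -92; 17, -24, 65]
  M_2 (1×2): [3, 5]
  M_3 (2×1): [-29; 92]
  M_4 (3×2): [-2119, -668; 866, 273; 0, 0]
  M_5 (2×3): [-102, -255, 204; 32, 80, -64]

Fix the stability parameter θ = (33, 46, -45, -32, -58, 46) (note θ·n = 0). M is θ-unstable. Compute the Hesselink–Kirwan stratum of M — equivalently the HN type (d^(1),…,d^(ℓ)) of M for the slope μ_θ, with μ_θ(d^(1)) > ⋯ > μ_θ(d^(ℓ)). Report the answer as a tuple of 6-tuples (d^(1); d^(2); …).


Barcode: M ≅ I[1,1], I[1,2], I[1,5], I[4,6], I[5,5], I[6,6]. HN layers by μ_θ (5 steps, strictly decreasing):
  μ^(1)=46; μ^(2)=33; μ^(3)=-56/5; μ^(4)=-45; μ^(5)=-58

((0, 1, 0, 0, 0, 2); (2, 0, 0, 0, 0, 0); (1, 1, 1, 1, 1, 0); (0, 0, 0, 1, 1, 0); (0, 0, 0, 0, 1, 0))


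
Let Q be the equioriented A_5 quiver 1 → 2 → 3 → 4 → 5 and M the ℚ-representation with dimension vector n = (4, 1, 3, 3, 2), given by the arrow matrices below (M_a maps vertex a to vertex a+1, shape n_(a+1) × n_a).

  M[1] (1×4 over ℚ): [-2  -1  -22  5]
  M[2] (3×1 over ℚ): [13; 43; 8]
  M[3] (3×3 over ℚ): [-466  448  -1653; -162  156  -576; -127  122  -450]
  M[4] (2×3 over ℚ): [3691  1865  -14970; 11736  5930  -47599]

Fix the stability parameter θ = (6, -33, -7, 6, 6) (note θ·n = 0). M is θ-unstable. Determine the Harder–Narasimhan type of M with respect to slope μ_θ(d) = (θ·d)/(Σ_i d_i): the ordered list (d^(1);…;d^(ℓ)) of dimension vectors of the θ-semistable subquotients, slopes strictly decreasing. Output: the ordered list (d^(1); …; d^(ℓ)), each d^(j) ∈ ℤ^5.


Via rank(M_{q-1}∘⋯∘M_p): M ≅ I[1,1]^3, I[1,5], I[3,3], I[3,5], I[4,4].
μ_θ-semistable layers: μ^(1)=6; μ^(2)=-7; μ^(3)=-27/2

((3, 0, 0, 3, 2); (0, 0, 3, 0, 0); (1, 1, 0, 0, 0))


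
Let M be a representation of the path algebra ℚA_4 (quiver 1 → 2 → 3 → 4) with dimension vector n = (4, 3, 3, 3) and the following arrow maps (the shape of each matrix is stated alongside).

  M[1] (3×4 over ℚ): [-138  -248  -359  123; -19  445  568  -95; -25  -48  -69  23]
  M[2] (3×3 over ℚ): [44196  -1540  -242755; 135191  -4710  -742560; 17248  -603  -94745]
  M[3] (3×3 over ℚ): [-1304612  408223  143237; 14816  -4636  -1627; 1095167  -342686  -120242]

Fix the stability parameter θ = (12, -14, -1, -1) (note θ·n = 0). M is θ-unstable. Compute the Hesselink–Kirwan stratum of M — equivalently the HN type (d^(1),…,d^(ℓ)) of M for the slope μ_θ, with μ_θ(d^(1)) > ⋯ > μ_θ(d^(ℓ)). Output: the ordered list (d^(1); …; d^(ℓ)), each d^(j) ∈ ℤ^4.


Barcode: M ≅ I[1,1], I[1,4]^3. HN layers by μ_θ (2 steps, strictly decreasing):
  μ^(1)=12; μ^(2)=-1

((1, 0, 0, 0); (3, 3, 3, 3))


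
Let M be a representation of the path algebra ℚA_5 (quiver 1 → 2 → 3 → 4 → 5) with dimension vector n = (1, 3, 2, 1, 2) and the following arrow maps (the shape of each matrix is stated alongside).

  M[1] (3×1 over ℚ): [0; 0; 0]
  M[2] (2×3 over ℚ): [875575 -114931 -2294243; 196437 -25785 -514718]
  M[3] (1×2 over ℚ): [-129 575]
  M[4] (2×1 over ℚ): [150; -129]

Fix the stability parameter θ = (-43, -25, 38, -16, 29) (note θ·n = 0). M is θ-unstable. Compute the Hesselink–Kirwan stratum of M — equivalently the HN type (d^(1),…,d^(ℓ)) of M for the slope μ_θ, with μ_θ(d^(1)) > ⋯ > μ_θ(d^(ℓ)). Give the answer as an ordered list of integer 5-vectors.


Barcode: M ≅ I[1,1], I[2,2], I[2,3], I[2,5], I[5,5]. HN layers by μ_θ (5 steps, strictly decreasing):
  μ^(1)=38; μ^(2)=29; μ^(3)=11; μ^(4)=-25; μ^(5)=-43

((0, 0, 1, 0, 0); (0, 0, 0, 0, 2); (0, 0, 1, 1, 0); (0, 3, 0, 0, 0); (1, 0, 0, 0, 0))


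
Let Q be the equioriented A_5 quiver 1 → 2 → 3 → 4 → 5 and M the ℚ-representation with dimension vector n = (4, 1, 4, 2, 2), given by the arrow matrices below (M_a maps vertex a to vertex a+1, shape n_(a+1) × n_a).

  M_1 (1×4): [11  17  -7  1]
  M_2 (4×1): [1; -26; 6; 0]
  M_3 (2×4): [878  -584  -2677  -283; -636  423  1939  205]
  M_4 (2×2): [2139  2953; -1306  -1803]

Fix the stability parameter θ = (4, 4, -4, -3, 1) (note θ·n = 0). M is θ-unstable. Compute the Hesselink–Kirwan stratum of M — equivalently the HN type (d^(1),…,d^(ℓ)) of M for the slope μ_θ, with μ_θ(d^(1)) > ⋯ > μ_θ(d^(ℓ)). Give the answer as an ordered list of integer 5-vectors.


Interval decomposition of M: I[1,1]^3, I[1,3], I[3,3], I[3,5]^2.
HN type (ℓ=5): μ^(1)=4; μ^(2)=4/3; μ^(3)=1; μ^(4)=-3; μ^(5)=-4

((3, 0, 0, 0, 0); (1, 1, 1, 0, 0); (0, 0, 0, 0, 2); (0, 0, 0, 2, 0); (0, 0, 3, 0, 0))


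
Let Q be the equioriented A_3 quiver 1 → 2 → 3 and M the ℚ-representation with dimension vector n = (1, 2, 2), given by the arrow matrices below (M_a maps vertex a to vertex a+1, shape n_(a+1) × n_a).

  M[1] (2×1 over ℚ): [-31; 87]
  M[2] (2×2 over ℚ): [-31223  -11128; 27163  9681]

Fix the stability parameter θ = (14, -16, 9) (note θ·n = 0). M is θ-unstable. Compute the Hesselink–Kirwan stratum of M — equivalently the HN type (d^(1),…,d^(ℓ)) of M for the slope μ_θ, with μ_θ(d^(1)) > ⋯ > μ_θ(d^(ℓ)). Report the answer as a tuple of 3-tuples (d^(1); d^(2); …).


Barcode: M ≅ I[1,3], I[2,3]. HN layers by μ_θ (3 steps, strictly decreasing):
  μ^(1)=9; μ^(2)=-1; μ^(3)=-16

((0, 0, 2); (1, 1, 0); (0, 1, 0))


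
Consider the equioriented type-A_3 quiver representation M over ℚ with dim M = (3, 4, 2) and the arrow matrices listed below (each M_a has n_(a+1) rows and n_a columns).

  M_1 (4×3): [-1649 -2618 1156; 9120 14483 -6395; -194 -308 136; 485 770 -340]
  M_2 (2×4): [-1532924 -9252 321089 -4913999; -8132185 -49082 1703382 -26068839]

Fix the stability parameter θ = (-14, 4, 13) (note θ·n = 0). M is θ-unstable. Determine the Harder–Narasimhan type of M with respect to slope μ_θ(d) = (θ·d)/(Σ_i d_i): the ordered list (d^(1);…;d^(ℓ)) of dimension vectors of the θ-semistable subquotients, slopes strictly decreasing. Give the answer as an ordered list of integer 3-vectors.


Barcode: M ≅ I[1,1], I[1,3]^2, I[2,2]^2. HN layers by μ_θ (3 steps, strictly decreasing):
  μ^(1)=13; μ^(2)=4; μ^(3)=-14

((0, 0, 2); (0, 4, 0); (3, 0, 0))


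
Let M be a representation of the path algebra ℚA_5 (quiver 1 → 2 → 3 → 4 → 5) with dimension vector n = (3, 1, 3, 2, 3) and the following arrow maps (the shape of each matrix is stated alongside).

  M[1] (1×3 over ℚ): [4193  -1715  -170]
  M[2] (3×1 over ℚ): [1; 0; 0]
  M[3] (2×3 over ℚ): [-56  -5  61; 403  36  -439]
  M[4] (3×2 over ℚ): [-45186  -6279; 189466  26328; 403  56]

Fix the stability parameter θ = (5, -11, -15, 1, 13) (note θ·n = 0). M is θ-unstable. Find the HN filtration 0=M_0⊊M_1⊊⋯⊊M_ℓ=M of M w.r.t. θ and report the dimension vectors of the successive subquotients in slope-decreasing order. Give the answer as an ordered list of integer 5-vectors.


Interval decomposition of M: I[1,1]^2, I[1,5], I[3,3], I[3,5], I[5,5].
HN type (ℓ=5): μ^(1)=13; μ^(2)=5; μ^(3)=1; μ^(4)=-7; μ^(5)=-15

((0, 0, 0, 0, 3); (2, 0, 0, 0, 0); (0, 0, 0, 2, 0); (1, 1, 1, 0, 0); (0, 0, 2, 0, 0))


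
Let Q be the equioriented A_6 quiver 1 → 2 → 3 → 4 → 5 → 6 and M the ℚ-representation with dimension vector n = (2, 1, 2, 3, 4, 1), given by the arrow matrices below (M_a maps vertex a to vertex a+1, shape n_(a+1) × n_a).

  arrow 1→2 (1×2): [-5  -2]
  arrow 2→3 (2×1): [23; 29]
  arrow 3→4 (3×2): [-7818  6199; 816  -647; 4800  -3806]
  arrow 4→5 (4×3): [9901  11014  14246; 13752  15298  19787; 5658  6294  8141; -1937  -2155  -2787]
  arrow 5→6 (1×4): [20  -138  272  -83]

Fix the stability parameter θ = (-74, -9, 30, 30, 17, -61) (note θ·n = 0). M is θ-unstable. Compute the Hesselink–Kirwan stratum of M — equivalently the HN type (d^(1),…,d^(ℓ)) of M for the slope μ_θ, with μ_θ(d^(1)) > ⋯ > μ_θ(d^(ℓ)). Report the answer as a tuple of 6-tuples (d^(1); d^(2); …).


Barcode: M ≅ I[1,1], I[1,6], I[3,5], I[4,5], I[5,5]. HN layers by μ_θ (6 steps, strictly decreasing):
  μ^(1)=77/3; μ^(2)=47/2; μ^(3)=17; μ^(4)=4; μ^(5)=-9; μ^(6)=-74

((0, 0, 1, 1, 1, 0); (0, 0, 0, 1, 1, 0); (0, 0, 0, 0, 1, 0); (0, 0, 1, 1, 1, 1); (0, 1, 0, 0, 0, 0); (2, 0, 0, 0, 0, 0))


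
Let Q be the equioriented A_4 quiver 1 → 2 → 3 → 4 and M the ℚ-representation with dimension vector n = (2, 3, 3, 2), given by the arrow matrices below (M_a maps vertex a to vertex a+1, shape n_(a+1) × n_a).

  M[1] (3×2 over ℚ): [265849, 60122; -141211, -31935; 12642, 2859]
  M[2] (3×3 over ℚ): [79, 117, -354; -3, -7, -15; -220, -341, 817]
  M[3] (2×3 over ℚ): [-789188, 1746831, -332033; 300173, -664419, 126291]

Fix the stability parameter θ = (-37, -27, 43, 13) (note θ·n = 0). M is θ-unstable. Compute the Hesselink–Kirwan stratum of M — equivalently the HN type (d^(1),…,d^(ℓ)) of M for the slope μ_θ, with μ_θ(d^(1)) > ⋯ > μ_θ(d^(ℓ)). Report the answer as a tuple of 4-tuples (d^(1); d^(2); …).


Barcode: M ≅ I[1,4]^2, I[2,3]. HN layers by μ_θ (4 steps, strictly decreasing):
  μ^(1)=43; μ^(2)=28; μ^(3)=-27; μ^(4)=-37

((0, 0, 1, 0); (0, 0, 2, 2); (0, 3, 0, 0); (2, 0, 0, 0))


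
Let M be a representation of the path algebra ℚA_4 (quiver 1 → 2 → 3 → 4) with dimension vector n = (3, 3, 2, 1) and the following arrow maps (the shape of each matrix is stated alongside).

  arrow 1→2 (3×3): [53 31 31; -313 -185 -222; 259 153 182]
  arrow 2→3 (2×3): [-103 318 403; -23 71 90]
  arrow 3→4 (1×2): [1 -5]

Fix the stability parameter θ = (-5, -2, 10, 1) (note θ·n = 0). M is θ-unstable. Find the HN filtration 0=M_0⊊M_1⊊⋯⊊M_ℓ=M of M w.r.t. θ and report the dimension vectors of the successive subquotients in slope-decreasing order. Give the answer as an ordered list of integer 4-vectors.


Interval decomposition of M: I[1,2], I[1,3], I[1,4].
HN type (ℓ=4): μ^(1)=10; μ^(2)=11/2; μ^(3)=-2; μ^(4)=-5

((0, 0, 1, 0); (0, 0, 1, 1); (0, 3, 0, 0); (3, 0, 0, 0))


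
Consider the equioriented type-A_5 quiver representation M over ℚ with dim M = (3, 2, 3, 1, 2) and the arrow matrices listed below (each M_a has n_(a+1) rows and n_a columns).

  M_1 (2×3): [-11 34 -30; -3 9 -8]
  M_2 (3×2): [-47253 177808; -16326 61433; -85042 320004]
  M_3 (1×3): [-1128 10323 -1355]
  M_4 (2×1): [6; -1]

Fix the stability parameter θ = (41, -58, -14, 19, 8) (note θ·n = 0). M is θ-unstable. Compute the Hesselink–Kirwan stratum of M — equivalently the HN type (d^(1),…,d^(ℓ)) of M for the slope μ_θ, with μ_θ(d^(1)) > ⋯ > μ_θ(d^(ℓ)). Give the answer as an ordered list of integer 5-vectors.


Barcode: M ≅ I[1,1], I[1,3], I[1,5], I[3,3], I[5,5]. HN layers by μ_θ (5 steps, strictly decreasing):
  μ^(1)=41; μ^(2)=27/2; μ^(3)=8; μ^(4)=-31/3; μ^(5)=-14

((1, 0, 0, 0, 0); (0, 0, 0, 1, 1); (0, 0, 0, 0, 1); (2, 2, 2, 0, 0); (0, 0, 1, 0, 0))


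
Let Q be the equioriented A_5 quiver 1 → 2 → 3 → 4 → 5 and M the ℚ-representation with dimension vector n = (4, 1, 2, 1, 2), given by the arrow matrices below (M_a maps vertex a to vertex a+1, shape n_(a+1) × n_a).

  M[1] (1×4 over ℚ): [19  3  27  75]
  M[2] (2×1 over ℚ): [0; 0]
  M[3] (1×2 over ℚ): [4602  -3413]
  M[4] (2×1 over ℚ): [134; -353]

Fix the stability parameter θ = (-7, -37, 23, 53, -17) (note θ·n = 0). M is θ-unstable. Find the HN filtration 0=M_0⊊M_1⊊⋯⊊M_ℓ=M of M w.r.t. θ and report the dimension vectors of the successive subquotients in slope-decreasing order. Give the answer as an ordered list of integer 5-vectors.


Via rank(M_{q-1}∘⋯∘M_p): M ≅ I[1,1]^3, I[1,2], I[3,3], I[3,5], I[5,5].
μ_θ-semistable layers: μ^(1)=23; μ^(2)=59/3; μ^(3)=-7; μ^(4)=-17; μ^(5)=-22

((0, 0, 1, 0, 0); (0, 0, 1, 1, 1); (3, 0, 0, 0, 0); (0, 0, 0, 0, 1); (1, 1, 0, 0, 0))


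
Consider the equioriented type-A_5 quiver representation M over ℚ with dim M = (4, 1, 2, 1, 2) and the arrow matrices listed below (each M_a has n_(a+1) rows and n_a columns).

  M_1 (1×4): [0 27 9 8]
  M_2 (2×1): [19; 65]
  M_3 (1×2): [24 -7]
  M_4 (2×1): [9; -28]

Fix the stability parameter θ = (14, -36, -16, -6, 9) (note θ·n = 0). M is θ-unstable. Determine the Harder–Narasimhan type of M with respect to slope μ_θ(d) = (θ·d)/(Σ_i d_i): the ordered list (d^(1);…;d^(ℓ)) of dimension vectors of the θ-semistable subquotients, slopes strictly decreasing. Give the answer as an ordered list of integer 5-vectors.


Via rank(M_{q-1}∘⋯∘M_p): M ≅ I[1,1]^3, I[1,5], I[3,3], I[5,5].
μ_θ-semistable layers: μ^(1)=14; μ^(2)=9; μ^(3)=-6; μ^(4)=-38/3; μ^(5)=-16

((3, 0, 0, 0, 0); (0, 0, 0, 0, 2); (0, 0, 0, 1, 0); (1, 1, 1, 0, 0); (0, 0, 1, 0, 0))


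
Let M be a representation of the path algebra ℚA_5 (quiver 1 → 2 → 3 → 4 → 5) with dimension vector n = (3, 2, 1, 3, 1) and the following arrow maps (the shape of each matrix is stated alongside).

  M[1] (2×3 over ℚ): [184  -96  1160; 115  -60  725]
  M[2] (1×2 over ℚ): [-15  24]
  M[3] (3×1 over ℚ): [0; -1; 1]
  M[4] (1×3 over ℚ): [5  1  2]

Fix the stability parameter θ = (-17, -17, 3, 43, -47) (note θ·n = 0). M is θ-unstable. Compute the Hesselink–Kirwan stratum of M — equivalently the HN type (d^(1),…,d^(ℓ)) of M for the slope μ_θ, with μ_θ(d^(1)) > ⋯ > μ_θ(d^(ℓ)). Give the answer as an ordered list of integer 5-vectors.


Via rank(M_{q-1}∘⋯∘M_p): M ≅ I[1,1]^2, I[1,2], I[2,5], I[4,4]^2.
μ_θ-semistable layers: μ^(1)=43; μ^(2)=-1/3; μ^(3)=-17

((0, 0, 0, 2, 0); (0, 0, 1, 1, 1); (3, 2, 0, 0, 0))


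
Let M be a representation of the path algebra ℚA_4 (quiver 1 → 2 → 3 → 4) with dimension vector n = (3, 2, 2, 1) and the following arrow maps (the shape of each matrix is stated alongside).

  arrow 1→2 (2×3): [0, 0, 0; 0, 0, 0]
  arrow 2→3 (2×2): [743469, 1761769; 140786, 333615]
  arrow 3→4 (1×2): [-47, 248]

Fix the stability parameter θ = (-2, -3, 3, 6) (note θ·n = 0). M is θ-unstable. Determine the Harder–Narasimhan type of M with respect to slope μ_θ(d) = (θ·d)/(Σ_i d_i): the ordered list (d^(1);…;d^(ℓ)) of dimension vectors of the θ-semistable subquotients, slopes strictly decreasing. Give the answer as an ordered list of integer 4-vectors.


Interval decomposition of M: I[1,1]^3, I[2,3], I[2,4].
HN type (ℓ=4): μ^(1)=6; μ^(2)=3; μ^(3)=-2; μ^(4)=-3

((0, 0, 0, 1); (0, 0, 2, 0); (3, 0, 0, 0); (0, 2, 0, 0))


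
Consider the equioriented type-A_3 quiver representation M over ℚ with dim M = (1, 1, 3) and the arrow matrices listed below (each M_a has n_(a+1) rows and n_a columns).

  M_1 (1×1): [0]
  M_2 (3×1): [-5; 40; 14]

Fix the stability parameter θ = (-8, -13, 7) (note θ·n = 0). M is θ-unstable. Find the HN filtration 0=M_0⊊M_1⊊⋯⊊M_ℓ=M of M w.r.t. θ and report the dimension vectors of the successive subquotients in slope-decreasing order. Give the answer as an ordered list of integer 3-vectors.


Barcode: M ≅ I[1,1], I[2,3], I[3,3]^2. HN layers by μ_θ (3 steps, strictly decreasing):
  μ^(1)=7; μ^(2)=-8; μ^(3)=-13

((0, 0, 3); (1, 0, 0); (0, 1, 0))


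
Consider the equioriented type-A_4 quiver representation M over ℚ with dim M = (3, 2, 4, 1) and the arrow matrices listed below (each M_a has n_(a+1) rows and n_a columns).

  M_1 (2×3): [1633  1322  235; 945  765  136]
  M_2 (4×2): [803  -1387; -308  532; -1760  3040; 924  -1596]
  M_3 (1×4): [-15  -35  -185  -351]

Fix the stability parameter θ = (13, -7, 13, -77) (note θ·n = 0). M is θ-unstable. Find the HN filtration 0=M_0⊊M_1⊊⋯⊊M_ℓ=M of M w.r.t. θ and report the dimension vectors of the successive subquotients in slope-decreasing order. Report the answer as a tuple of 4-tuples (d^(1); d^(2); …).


Barcode: M ≅ I[1,1], I[1,2], I[1,4], I[3,3]^3. HN layers by μ_θ (3 steps, strictly decreasing):
  μ^(1)=13; μ^(2)=3; μ^(3)=-29/2

((1, 0, 3, 0); (1, 1, 0, 0); (1, 1, 1, 1))


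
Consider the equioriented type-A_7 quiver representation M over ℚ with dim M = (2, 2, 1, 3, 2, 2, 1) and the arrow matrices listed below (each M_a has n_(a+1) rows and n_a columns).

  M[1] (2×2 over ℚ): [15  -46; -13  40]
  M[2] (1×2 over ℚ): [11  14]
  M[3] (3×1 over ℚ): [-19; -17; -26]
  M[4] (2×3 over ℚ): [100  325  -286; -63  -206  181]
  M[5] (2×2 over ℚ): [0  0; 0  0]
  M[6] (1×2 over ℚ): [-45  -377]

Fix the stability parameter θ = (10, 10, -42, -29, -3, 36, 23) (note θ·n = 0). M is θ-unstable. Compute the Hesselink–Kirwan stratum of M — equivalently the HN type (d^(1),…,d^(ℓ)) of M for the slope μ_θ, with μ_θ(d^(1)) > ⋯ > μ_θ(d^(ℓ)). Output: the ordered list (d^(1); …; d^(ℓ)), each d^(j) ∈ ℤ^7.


Via rank(M_{q-1}∘⋯∘M_p): M ≅ I[1,2], I[1,5], I[4,4], I[4,5], I[6,6], I[6,7].
μ_θ-semistable layers: μ^(1)=36; μ^(2)=59/2; μ^(3)=10; μ^(4)=-3; μ^(5)=-51/4; μ^(6)=-29

((0, 0, 0, 0, 0, 1, 0); (0, 0, 0, 0, 0, 1, 1); (1, 1, 0, 0, 0, 0, 0); (0, 0, 0, 0, 2, 0, 0); (1, 1, 1, 1, 0, 0, 0); (0, 0, 0, 2, 0, 0, 0))


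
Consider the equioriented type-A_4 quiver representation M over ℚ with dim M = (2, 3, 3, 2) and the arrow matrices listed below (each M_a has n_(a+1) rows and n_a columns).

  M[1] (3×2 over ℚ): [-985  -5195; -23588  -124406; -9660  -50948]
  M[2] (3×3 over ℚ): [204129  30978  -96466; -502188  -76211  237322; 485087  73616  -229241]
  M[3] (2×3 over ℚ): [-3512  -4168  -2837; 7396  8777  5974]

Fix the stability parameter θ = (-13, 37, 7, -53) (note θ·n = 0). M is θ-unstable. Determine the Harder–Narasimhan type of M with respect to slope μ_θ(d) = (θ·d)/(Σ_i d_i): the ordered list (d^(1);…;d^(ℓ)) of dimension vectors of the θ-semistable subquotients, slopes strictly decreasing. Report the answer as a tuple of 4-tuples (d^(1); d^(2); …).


Barcode: M ≅ I[1,4]^2, I[2,3]. HN layers by μ_θ (3 steps, strictly decreasing):
  μ^(1)=22; μ^(2)=-3; μ^(3)=-13

((0, 1, 1, 0); (0, 2, 2, 2); (2, 0, 0, 0))


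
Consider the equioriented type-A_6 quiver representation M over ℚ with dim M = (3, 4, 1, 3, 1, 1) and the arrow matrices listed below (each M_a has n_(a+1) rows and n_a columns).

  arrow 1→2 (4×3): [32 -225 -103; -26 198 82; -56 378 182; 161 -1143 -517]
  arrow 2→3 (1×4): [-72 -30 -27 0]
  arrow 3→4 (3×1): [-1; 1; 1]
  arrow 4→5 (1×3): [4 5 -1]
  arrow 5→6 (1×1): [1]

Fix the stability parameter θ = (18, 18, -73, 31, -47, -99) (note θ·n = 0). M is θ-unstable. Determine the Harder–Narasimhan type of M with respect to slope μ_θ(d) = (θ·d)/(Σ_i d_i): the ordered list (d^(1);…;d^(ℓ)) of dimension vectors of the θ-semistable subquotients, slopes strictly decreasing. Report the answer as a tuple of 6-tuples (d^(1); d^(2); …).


Barcode: M ≅ I[1,1], I[1,2], I[1,4], I[2,2]^2, I[4,4], I[4,6]. HN layers by μ_θ (4 steps, strictly decreasing):
  μ^(1)=31; μ^(2)=18; μ^(3)=-37/3; μ^(4)=-115/3

((0, 0, 0, 2, 0, 0); (2, 3, 0, 0, 0, 0); (1, 1, 1, 0, 0, 0); (0, 0, 0, 1, 1, 1))


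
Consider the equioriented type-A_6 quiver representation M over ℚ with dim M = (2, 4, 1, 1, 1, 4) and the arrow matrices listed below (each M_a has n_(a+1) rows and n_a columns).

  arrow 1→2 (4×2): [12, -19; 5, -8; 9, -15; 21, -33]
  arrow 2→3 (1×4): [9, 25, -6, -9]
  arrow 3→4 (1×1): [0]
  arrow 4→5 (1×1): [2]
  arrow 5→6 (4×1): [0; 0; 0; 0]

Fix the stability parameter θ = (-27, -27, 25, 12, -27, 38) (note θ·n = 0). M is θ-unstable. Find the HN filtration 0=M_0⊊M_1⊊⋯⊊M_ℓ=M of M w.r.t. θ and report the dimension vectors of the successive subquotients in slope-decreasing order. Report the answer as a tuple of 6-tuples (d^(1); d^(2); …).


Via rank(M_{q-1}∘⋯∘M_p): M ≅ I[1,2], I[1,3], I[2,2]^2, I[4,5], I[6,6]^4.
μ_θ-semistable layers: μ^(1)=38; μ^(2)=25; μ^(3)=-15/2; μ^(4)=-27

((0, 0, 0, 0, 0, 4); (0, 0, 1, 0, 0, 0); (0, 0, 0, 1, 1, 0); (2, 4, 0, 0, 0, 0))


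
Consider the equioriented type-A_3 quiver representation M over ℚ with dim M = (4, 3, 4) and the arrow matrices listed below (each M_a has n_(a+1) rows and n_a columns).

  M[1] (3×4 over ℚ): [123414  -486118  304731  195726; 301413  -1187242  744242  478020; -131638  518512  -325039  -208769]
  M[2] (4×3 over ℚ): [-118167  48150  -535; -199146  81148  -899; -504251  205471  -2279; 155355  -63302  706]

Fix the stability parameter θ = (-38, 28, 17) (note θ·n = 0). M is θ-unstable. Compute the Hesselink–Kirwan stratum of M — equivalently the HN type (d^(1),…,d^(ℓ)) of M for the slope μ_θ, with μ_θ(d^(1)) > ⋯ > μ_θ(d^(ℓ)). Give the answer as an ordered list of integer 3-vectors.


Via rank(M_{q-1}∘⋯∘M_p): M ≅ I[1,1], I[1,3]^3, I[3,3].
μ_θ-semistable layers: μ^(1)=45/2; μ^(2)=17; μ^(3)=-38

((0, 3, 3); (0, 0, 1); (4, 0, 0))


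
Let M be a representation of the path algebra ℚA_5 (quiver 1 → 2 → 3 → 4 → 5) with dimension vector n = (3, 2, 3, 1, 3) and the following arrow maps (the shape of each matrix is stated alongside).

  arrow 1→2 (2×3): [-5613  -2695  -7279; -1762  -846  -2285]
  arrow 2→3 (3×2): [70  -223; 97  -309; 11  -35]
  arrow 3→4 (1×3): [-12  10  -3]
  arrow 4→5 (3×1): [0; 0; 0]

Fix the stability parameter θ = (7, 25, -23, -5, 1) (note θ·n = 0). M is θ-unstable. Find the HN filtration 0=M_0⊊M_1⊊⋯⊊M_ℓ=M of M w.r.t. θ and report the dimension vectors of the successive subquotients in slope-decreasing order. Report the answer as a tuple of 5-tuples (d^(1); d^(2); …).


Interval decomposition of M: I[1,1], I[1,3], I[1,4], I[3,3], I[5,5]^3.
HN type (ℓ=4): μ^(1)=7; μ^(2)=3; μ^(3)=1; μ^(4)=-23

((1, 0, 0, 0, 0); (1, 1, 1, 0, 0); (1, 1, 1, 1, 3); (0, 0, 1, 0, 0))


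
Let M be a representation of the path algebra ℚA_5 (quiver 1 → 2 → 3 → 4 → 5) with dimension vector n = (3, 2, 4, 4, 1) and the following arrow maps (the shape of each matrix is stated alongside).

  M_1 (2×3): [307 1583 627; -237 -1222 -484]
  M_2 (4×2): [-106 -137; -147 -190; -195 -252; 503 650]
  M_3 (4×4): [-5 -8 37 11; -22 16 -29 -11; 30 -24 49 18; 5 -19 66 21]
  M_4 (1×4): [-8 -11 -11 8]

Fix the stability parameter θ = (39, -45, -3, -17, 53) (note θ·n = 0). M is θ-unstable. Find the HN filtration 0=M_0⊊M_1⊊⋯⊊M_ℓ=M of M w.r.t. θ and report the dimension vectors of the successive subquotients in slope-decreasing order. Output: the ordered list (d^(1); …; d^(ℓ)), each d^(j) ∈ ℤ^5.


Barcode: M ≅ I[1,1], I[1,4], I[1,5], I[3,4]^2. HN layers by μ_θ (4 steps, strictly decreasing):
  μ^(1)=53; μ^(2)=39; μ^(3)=-13/2; μ^(4)=-10

((0, 0, 0, 0, 1); (1, 0, 0, 0, 0); (2, 2, 2, 2, 0); (0, 0, 2, 2, 0))


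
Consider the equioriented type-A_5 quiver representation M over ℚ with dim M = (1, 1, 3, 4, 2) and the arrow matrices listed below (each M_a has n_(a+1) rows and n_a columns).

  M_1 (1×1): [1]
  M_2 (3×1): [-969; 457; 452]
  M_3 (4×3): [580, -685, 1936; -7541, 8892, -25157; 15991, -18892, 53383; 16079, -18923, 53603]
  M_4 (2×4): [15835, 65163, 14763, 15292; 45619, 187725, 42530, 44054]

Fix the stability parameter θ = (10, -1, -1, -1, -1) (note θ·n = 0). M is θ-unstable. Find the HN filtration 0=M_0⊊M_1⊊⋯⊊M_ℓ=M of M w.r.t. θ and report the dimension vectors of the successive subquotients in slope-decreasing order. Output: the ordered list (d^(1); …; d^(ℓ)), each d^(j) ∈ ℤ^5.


Interval decomposition of M: I[1,5], I[3,3], I[3,5], I[4,4]^2.
HN type (ℓ=2): μ^(1)=6/5; μ^(2)=-1

((1, 1, 1, 1, 1); (0, 0, 2, 3, 1))


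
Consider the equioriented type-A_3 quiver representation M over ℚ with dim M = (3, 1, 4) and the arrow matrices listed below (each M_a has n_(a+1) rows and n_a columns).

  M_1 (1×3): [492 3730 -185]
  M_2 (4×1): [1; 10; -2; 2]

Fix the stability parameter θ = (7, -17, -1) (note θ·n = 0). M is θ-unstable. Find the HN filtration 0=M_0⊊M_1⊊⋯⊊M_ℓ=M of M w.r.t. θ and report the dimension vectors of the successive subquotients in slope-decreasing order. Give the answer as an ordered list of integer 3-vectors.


Barcode: M ≅ I[1,1]^2, I[1,3], I[3,3]^3. HN layers by μ_θ (3 steps, strictly decreasing):
  μ^(1)=7; μ^(2)=-1; μ^(3)=-5

((2, 0, 0); (0, 0, 4); (1, 1, 0))


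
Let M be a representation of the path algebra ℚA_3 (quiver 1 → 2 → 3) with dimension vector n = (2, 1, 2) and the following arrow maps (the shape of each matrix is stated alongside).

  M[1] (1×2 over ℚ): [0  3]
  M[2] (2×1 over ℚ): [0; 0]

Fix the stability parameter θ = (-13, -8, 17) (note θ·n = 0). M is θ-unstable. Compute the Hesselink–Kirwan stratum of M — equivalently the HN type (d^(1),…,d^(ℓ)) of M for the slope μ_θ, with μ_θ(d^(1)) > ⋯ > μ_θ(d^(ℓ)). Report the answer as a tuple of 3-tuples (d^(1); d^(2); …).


Interval decomposition of M: I[1,1], I[1,2], I[3,3]^2.
HN type (ℓ=3): μ^(1)=17; μ^(2)=-8; μ^(3)=-13

((0, 0, 2); (0, 1, 0); (2, 0, 0))


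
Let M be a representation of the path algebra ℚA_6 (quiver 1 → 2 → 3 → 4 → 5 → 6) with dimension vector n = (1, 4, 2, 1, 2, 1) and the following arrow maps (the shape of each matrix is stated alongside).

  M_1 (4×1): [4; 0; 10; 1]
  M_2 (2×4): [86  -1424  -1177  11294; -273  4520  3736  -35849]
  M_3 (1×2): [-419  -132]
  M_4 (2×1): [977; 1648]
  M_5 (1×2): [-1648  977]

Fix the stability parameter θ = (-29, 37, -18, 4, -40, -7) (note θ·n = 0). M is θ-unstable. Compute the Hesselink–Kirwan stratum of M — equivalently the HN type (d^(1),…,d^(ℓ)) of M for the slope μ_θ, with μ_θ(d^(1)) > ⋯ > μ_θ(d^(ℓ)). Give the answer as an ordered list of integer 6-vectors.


Via rank(M_{q-1}∘⋯∘M_p): M ≅ I[1,3], I[2,2]^2, I[2,5], I[5,6].
μ_θ-semistable layers: μ^(1)=37; μ^(2)=19/2; μ^(3)=-17/4; μ^(4)=-7; μ^(5)=-29; μ^(6)=-40

((0, 2, 0, 0, 0, 0); (0, 1, 1, 0, 0, 0); (0, 1, 1, 1, 1, 0); (0, 0, 0, 0, 0, 1); (1, 0, 0, 0, 0, 0); (0, 0, 0, 0, 1, 0))


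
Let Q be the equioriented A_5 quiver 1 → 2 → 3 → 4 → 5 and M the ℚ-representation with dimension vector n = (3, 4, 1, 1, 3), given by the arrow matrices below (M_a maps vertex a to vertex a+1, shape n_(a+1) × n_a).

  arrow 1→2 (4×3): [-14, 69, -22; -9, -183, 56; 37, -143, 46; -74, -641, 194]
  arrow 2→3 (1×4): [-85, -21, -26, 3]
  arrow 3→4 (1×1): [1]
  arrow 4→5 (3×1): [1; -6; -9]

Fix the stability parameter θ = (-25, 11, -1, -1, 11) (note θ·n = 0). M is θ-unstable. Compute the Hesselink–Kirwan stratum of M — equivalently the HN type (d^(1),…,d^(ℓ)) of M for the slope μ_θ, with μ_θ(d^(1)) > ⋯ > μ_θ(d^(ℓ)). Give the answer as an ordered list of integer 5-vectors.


Via rank(M_{q-1}∘⋯∘M_p): M ≅ I[1,2]^2, I[1,5], I[2,2], I[5,5]^2.
μ_θ-semistable layers: μ^(1)=11; μ^(2)=3; μ^(3)=-25

((0, 3, 0, 0, 3); (0, 1, 1, 1, 0); (3, 0, 0, 0, 0))


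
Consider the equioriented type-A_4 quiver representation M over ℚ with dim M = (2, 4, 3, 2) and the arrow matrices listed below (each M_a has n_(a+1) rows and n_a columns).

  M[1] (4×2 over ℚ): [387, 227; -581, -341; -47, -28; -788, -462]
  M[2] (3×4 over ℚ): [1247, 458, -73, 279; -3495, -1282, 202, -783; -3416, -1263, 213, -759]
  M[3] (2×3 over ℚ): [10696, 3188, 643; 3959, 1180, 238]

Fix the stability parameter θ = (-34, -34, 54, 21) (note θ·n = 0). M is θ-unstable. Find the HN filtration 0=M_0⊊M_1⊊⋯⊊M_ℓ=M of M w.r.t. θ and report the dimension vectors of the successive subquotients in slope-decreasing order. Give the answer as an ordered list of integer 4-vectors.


Barcode: M ≅ I[1,4]^2, I[2,2], I[2,3]. HN layers by μ_θ (3 steps, strictly decreasing):
  μ^(1)=54; μ^(2)=75/2; μ^(3)=-34

((0, 0, 1, 0); (0, 0, 2, 2); (2, 4, 0, 0))


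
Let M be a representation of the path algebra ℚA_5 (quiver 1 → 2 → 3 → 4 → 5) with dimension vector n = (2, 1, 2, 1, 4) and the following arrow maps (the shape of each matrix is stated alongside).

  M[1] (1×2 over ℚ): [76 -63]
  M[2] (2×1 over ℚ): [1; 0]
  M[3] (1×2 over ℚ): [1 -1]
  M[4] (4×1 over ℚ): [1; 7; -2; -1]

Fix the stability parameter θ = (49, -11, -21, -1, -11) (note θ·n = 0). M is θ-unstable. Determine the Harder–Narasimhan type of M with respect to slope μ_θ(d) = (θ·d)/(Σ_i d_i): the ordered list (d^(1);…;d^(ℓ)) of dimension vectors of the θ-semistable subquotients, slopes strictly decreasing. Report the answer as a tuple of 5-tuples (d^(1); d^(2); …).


Interval decomposition of M: I[1,1], I[1,5], I[3,3], I[5,5]^3.
HN type (ℓ=4): μ^(1)=49; μ^(2)=1; μ^(3)=-11; μ^(4)=-21

((1, 0, 0, 0, 0); (1, 1, 1, 1, 1); (0, 0, 0, 0, 3); (0, 0, 1, 0, 0))


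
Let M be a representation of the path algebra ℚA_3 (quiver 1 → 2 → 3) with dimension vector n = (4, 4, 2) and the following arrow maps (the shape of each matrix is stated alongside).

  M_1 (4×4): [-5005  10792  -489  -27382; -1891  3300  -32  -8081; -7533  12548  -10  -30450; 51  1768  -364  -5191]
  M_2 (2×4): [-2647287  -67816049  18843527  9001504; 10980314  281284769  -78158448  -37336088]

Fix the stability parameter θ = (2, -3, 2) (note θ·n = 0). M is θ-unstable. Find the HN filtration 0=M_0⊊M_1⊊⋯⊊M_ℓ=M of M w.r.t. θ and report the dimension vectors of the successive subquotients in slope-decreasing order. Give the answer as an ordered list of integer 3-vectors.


Interval decomposition of M: I[1,2]^2, I[1,3]^2.
HN type (ℓ=2): μ^(1)=2; μ^(2)=-1/2

((0, 0, 2); (4, 4, 0))


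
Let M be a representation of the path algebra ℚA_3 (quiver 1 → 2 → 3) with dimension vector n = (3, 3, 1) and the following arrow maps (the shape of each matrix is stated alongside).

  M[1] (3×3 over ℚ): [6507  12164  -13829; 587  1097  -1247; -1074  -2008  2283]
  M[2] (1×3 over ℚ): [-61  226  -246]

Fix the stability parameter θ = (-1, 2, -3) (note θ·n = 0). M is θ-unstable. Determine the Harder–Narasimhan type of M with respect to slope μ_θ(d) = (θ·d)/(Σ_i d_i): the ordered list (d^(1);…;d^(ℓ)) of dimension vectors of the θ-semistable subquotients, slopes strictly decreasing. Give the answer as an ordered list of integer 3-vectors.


Interval decomposition of M: I[1,2]^2, I[1,3].
HN type (ℓ=3): μ^(1)=2; μ^(2)=-1/2; μ^(3)=-1

((0, 2, 0); (0, 1, 1); (3, 0, 0))


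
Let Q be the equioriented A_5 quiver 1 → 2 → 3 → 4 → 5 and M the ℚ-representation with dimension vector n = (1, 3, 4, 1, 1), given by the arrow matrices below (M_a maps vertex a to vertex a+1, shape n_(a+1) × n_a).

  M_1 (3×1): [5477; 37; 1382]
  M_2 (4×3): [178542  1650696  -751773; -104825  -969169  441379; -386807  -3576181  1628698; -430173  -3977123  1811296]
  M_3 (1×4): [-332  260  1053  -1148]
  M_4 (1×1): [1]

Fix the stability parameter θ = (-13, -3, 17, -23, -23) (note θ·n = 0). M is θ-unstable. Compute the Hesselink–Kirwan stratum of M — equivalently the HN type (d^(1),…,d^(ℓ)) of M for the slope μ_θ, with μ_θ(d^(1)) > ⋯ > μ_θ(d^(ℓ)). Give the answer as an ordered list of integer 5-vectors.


Interval decomposition of M: I[1,2], I[2,3], I[2,5], I[3,3]^2.
HN type (ℓ=4): μ^(1)=17; μ^(2)=-3; μ^(3)=-8; μ^(4)=-13

((0, 0, 3, 0, 0); (0, 2, 0, 0, 0); (0, 1, 1, 1, 1); (1, 0, 0, 0, 0))


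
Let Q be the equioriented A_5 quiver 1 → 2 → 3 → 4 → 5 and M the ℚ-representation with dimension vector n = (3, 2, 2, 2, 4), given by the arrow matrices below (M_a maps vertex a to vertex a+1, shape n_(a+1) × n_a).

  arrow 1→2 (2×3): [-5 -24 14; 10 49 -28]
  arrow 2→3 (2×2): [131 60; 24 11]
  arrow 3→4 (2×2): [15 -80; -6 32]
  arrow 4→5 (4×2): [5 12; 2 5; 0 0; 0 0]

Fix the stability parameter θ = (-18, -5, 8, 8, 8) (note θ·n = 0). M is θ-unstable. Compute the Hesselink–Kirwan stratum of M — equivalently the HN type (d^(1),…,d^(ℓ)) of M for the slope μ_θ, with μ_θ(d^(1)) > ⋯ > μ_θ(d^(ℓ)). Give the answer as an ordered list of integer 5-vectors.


Via rank(M_{q-1}∘⋯∘M_p): M ≅ I[1,1], I[1,3], I[1,5], I[4,5], I[5,5]^2.
μ_θ-semistable layers: μ^(1)=8; μ^(2)=-5; μ^(3)=-18

((0, 0, 2, 2, 4); (0, 2, 0, 0, 0); (3, 0, 0, 0, 0))


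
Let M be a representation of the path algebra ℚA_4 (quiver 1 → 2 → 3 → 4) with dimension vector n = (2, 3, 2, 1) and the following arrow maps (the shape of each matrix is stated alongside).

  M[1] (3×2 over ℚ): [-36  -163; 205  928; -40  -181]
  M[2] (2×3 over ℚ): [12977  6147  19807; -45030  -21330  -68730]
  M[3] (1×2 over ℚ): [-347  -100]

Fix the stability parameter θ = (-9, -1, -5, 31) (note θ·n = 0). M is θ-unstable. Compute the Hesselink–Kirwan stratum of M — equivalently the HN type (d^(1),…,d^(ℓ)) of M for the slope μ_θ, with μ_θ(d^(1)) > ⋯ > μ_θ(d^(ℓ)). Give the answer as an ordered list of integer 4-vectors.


Interval decomposition of M: I[1,2], I[1,4], I[2,2], I[3,3].
HN type (ℓ=5): μ^(1)=31; μ^(2)=-1; μ^(3)=-3; μ^(4)=-5; μ^(5)=-9

((0, 0, 0, 1); (0, 2, 0, 0); (0, 1, 1, 0); (0, 0, 1, 0); (2, 0, 0, 0))


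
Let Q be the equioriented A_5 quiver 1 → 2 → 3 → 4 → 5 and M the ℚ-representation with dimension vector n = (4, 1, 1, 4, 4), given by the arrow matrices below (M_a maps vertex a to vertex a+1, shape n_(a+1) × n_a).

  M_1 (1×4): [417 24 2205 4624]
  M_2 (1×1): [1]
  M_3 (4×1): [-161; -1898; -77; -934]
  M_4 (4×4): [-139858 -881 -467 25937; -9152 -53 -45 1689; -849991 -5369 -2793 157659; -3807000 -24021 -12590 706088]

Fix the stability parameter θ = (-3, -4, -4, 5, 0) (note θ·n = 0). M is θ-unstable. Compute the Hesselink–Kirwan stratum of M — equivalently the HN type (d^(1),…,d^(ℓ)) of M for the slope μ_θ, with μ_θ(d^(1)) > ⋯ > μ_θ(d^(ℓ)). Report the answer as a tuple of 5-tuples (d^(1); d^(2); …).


Interval decomposition of M: I[1,1]^3, I[1,5], I[4,5]^3.
HN type (ℓ=3): μ^(1)=5/2; μ^(2)=-3; μ^(3)=-11/3

((0, 0, 0, 4, 4); (3, 0, 0, 0, 0); (1, 1, 1, 0, 0))
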